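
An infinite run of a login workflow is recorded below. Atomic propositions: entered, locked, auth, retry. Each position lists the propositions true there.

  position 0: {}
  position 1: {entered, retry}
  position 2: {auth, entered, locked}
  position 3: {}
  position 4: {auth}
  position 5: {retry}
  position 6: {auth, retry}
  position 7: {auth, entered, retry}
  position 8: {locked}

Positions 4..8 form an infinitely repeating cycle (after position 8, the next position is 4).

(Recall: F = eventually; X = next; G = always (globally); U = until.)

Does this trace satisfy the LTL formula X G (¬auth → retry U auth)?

Does not hold

The position after 0 is 1; G (¬auth → retry U auth) is false there.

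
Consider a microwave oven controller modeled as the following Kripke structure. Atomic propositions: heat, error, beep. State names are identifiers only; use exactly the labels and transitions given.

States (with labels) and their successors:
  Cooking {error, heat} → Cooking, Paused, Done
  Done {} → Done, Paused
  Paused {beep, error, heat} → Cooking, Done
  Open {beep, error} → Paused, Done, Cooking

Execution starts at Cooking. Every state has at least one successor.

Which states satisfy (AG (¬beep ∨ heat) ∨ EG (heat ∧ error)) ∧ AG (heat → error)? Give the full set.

{Cooking, Done, Paused}

States satisfying ¬beep ∨ heat: {Cooking, Done, Paused}.
States satisfying AG (¬beep ∨ heat): {Cooking, Done, Paused}.
States satisfying heat ∧ error: {Cooking, Paused}.
States satisfying EG (heat ∧ error): {Cooking, Paused}.
States satisfying AG (¬beep ∨ heat) ∨ EG (heat ∧ error): {Cooking, Done, Paused}.
States satisfying heat → error: {Cooking, Done, Paused, Open}.
States satisfying AG (heat → error): {Cooking, Done, Paused, Open}.
States satisfying (AG (¬beep ∨ heat) ∨ EG (heat ∧ error)) ∧ AG (heat → error): {Cooking, Done, Paused}.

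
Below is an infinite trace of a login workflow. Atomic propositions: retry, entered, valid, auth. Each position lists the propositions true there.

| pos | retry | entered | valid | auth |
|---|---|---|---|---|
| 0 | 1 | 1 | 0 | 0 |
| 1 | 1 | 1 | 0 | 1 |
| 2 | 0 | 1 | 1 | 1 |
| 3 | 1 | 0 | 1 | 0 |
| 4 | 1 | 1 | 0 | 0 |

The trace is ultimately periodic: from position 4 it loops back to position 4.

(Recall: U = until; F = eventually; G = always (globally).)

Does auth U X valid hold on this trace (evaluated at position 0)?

Violated

Walking from position 0: at position 0, X valid has not yet held and auth fails, so auth U X valid is false.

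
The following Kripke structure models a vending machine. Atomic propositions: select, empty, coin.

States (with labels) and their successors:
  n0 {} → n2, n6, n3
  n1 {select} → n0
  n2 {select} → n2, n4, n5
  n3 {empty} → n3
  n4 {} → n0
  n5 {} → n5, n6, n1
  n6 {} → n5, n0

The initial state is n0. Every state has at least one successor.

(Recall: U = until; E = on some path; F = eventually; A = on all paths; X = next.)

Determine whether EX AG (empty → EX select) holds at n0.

Violated

States satisfying AG (empty → EX select): ∅.
States satisfying EX AG (empty → EX select): ∅.
No suitable path/successor from n0 witnesses the formula.
n0 ∉ Sat(EX AG (empty → EX select)).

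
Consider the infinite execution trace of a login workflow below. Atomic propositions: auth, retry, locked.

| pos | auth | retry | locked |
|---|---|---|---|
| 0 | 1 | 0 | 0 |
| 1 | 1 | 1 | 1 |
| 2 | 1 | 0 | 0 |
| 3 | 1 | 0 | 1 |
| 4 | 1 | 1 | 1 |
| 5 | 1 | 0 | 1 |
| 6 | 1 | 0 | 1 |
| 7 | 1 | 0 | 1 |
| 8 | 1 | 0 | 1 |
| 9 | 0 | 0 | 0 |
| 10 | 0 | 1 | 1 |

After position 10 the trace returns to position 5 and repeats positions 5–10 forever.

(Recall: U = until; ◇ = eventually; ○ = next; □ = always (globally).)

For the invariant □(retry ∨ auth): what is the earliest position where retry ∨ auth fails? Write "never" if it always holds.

Check retry ∨ auth at each position in order: 0 ✓, 1 ✓, 2 ✓, 3 ✓, 4 ✓, 5 ✓, 6 ✓, 7 ✓, 8 ✓.
At position 9 the labels are {}, so retry ∨ auth is false there. This is the first violation.

9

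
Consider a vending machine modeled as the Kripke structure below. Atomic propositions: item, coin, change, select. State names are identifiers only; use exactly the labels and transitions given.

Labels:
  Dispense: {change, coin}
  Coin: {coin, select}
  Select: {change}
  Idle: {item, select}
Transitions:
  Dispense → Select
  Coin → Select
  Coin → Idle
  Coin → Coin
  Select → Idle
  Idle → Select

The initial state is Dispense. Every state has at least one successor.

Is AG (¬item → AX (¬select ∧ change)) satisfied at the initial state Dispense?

States satisfying ¬item → AX (¬select ∧ change): {Dispense, Idle}.
States satisfying AG (¬item → AX (¬select ∧ change)): ∅.
Select is reachable from Dispense and violates ¬item → AX (¬select ∧ change), so AG fails at Dispense.
Dispense ∉ Sat(AG (¬item → AX (¬select ∧ change))).

Violated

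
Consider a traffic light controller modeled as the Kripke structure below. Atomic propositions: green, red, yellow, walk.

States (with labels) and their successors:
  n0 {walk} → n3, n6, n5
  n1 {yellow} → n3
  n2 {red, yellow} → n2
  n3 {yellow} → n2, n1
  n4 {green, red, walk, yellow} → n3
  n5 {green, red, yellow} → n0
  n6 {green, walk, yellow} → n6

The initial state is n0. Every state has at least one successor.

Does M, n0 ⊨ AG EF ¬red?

States satisfying EF ¬red: {n0, n1, n3, n4, n5, n6}.
States satisfying AG EF ¬red: {n6}.
n2 is reachable from n0 and violates EF ¬red, so AG fails at n0.
n0 ∉ Sat(AG EF ¬red).

No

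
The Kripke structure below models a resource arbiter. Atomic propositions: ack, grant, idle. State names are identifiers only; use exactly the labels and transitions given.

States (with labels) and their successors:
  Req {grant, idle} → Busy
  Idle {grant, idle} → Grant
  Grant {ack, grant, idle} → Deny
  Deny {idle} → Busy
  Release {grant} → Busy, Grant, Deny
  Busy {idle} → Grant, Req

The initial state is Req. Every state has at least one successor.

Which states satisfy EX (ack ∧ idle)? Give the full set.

States satisfying ack ∧ idle: {Grant}.
States satisfying EX (ack ∧ idle): {Idle, Release, Busy}.

{Idle, Release, Busy}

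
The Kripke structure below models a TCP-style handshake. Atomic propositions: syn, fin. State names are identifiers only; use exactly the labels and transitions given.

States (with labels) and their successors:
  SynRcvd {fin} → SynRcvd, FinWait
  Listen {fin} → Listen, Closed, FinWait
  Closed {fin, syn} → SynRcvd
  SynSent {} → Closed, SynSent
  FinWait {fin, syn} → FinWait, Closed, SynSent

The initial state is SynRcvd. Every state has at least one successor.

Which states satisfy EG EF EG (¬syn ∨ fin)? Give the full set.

{SynRcvd, Listen, Closed, SynSent, FinWait}

States satisfying EF EG (¬syn ∨ fin): {SynRcvd, Listen, Closed, SynSent, FinWait}.
States satisfying EG EF EG (¬syn ∨ fin): {SynRcvd, Listen, Closed, SynSent, FinWait}.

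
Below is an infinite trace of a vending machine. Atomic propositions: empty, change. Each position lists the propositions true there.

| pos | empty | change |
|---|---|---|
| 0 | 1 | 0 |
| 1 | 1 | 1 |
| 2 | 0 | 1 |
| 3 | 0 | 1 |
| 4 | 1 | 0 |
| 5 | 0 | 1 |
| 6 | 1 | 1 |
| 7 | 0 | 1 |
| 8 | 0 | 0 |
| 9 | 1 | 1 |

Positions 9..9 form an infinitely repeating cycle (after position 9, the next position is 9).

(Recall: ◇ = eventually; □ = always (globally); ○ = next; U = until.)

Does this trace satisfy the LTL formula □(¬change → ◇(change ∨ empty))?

¬change → ◇(change ∨ empty) holds at every position 0..9, and those are all positions ever visited, so □(¬change → ◇(change ∨ empty)) holds.
Positions where ¬change holds: 0, 4, 8.
Check ◇(change ∨ empty) at each: 0→ok, 4→ok, 8→ok.

Satisfied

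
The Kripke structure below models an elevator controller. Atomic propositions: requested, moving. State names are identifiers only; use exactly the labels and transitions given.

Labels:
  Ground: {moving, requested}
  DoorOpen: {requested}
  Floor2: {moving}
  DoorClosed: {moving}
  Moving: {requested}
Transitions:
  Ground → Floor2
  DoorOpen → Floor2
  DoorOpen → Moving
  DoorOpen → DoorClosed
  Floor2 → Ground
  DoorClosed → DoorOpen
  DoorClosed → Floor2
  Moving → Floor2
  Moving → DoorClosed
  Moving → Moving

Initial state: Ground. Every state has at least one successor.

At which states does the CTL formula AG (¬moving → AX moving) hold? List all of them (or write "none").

States satisfying ¬moving → AX moving: {Ground, Floor2, DoorClosed}.
States satisfying AG (¬moving → AX moving): {Ground, Floor2}.

{Ground, Floor2}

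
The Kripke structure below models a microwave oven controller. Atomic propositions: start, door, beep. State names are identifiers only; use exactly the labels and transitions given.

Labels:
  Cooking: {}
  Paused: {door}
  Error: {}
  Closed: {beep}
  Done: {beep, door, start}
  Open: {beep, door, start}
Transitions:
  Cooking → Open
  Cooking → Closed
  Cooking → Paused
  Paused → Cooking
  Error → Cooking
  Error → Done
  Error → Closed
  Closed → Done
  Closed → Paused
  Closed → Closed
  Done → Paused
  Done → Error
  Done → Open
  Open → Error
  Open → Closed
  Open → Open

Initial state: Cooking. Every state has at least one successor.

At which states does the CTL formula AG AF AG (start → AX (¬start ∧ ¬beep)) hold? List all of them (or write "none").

none

States satisfying AF AG (start → AX (¬start ∧ ¬beep)): ∅.
States satisfying AG AF AG (start → AX (¬start ∧ ¬beep)): ∅.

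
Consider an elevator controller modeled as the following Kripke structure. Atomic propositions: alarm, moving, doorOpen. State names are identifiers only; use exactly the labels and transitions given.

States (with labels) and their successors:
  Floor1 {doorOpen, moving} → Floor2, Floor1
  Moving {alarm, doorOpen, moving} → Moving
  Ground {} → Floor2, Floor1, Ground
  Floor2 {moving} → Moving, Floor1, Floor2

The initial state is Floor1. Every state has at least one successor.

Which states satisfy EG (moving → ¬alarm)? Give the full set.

{Floor1, Ground, Floor2}

States satisfying moving → ¬alarm: {Floor1, Ground, Floor2}.
States satisfying EG (moving → ¬alarm): {Floor1, Ground, Floor2}.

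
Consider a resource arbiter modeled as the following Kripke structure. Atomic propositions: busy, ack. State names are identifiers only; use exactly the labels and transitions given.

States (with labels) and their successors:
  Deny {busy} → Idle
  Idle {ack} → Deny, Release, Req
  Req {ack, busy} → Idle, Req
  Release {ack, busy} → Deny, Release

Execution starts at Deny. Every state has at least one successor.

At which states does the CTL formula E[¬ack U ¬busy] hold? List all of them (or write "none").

{Deny, Idle}

States satisfying ¬ack: {Deny}.
States satisfying ¬busy: {Idle}.
States satisfying E[¬ack U ¬busy]: {Deny, Idle}.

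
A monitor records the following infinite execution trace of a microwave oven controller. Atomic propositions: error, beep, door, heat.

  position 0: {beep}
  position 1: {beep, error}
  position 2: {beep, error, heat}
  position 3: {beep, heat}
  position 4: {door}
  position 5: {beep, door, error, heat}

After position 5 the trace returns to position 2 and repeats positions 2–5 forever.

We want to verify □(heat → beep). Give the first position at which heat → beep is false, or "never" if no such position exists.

heat → beep holds at every position 0..5, and those are all the positions the trace ever visits, so the invariant □(heat → beep) is never violated.

never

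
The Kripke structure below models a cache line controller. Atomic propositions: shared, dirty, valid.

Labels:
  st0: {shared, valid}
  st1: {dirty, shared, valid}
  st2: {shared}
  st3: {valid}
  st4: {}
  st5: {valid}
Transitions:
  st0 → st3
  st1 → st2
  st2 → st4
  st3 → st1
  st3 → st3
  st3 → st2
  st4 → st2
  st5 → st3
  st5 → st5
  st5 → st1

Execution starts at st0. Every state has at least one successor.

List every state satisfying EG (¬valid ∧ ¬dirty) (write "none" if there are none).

States satisfying ¬valid ∧ ¬dirty: {st2, st4}.
States satisfying EG (¬valid ∧ ¬dirty): {st2, st4}.

{st2, st4}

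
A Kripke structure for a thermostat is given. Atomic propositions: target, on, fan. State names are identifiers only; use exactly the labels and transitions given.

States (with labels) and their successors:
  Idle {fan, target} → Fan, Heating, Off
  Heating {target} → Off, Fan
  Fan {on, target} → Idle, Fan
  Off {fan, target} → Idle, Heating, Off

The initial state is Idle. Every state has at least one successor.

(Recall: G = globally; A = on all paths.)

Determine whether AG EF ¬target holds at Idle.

No

States satisfying EF ¬target: ∅.
States satisfying AG EF ¬target: ∅.
Fan is reachable from Idle and violates EF ¬target, so AG fails at Idle.
Idle ∉ Sat(AG EF ¬target).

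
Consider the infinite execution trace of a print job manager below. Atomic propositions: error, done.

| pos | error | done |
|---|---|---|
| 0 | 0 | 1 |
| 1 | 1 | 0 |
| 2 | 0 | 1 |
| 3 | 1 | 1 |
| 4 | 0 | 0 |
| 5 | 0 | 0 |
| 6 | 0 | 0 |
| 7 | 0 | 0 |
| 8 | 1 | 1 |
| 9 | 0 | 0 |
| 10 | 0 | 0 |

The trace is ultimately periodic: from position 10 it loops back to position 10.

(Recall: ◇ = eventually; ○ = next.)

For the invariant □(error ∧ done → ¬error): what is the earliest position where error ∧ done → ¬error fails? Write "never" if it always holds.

3

Check error ∧ done → ¬error at each position in order: 0 ✓, 1 ✓, 2 ✓.
At position 3 the labels are {done, error}, so error ∧ done → ¬error is false there. This is the first violation.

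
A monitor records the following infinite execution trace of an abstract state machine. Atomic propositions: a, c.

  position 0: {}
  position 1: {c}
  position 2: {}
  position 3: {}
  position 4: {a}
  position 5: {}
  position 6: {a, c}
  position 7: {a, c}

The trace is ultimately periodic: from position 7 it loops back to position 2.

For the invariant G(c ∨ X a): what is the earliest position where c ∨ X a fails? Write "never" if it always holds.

At position 0 the labels are {} and the next position 1 has {c}, so c ∨ X a is false there. This is the first violation.

0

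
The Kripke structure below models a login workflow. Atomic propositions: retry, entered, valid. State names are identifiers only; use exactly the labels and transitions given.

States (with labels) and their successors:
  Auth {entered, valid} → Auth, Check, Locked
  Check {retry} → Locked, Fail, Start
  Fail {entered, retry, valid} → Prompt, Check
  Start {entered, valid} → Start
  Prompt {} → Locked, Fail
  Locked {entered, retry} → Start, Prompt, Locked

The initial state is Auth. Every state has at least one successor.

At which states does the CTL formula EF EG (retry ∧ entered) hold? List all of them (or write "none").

States satisfying EG (retry ∧ entered): {Locked}.
States satisfying EF EG (retry ∧ entered): {Auth, Check, Fail, Prompt, Locked}.

{Auth, Check, Fail, Prompt, Locked}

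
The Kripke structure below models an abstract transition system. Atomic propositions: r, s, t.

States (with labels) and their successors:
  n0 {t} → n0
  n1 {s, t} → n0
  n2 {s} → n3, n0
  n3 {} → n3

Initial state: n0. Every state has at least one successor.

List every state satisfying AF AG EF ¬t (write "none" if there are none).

{n3}

States satisfying AG EF ¬t: {n3}.
States satisfying AF AG EF ¬t: {n3}.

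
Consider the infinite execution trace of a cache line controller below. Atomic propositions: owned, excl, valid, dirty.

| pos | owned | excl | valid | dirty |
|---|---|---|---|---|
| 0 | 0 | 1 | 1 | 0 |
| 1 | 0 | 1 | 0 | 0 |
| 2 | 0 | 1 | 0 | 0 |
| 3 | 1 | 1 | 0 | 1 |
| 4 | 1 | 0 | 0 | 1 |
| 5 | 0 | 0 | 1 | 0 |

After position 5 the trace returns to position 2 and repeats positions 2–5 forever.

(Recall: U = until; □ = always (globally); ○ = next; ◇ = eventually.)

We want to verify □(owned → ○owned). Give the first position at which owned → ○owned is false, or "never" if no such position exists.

Check owned → ○owned at each position in order: 0 ✓, 1 ✓, 2 ✓, 3 ✓.
At position 4 the labels are {dirty, owned} and the next position 5 has {valid}, so owned → ○owned is false there. This is the first violation.

4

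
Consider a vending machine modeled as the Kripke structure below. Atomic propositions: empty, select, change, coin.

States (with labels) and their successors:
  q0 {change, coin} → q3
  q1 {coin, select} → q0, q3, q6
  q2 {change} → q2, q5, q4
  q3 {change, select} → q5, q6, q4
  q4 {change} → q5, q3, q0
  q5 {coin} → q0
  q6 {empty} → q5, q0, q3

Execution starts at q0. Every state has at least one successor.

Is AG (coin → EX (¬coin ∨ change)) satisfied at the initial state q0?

Holds

States satisfying coin → EX (¬coin ∨ change): {q0, q1, q2, q3, q4, q5, q6}.
States satisfying AG (coin → EX (¬coin ∨ change)): {q0, q1, q2, q3, q4, q5, q6}.
Every state reachable from q0 satisfies coin → EX (¬coin ∨ change).
q0 ∈ Sat(AG (coin → EX (¬coin ∨ change))).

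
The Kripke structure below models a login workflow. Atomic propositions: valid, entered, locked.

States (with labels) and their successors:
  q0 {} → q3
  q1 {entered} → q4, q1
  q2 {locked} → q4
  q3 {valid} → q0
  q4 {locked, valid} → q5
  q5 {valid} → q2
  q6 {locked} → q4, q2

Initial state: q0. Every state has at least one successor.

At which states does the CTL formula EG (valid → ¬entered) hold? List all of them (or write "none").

States satisfying valid → ¬entered: {q0, q1, q2, q3, q4, q5, q6}.
States satisfying EG (valid → ¬entered): {q0, q1, q2, q3, q4, q5, q6}.

{q0, q1, q2, q3, q4, q5, q6}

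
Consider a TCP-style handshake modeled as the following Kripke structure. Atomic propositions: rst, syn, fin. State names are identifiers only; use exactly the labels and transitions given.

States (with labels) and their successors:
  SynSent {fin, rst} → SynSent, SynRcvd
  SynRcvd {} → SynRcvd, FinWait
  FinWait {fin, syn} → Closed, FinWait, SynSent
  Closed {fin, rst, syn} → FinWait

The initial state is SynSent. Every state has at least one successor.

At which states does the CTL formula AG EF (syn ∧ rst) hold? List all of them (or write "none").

{SynSent, SynRcvd, FinWait, Closed}

States satisfying EF (syn ∧ rst): {SynSent, SynRcvd, FinWait, Closed}.
States satisfying AG EF (syn ∧ rst): {SynSent, SynRcvd, FinWait, Closed}.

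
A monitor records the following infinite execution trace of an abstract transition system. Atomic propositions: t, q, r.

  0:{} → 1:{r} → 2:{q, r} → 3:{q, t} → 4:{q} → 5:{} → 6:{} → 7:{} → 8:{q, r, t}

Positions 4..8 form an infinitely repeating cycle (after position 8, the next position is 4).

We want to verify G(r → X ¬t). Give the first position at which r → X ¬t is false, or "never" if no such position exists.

2

Check r → X ¬t at each position in order: 0 ✓, 1 ✓.
At position 2 the labels are {q, r} and the next position 3 has {q, t}, so r → X ¬t is false there. This is the first violation.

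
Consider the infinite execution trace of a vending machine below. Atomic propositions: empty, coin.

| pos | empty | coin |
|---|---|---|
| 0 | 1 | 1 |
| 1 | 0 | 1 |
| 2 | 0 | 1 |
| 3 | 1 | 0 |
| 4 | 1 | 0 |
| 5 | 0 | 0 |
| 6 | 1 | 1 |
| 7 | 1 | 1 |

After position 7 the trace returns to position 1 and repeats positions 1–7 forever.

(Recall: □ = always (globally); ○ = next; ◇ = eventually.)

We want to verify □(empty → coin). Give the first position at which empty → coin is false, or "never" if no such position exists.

3

Check empty → coin at each position in order: 0 ✓, 1 ✓, 2 ✓.
At position 3 the labels are {empty}, so empty → coin is false there. This is the first violation.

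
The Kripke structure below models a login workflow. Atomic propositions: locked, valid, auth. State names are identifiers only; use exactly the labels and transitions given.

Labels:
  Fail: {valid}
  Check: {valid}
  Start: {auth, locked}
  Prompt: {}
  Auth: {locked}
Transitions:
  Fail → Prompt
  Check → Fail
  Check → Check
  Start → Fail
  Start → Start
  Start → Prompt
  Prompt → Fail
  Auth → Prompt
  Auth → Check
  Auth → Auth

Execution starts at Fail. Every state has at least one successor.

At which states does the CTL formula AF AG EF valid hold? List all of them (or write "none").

States satisfying AG EF valid: {Fail, Check, Start, Prompt, Auth}.
States satisfying AF AG EF valid: {Fail, Check, Start, Prompt, Auth}.

{Fail, Check, Start, Prompt, Auth}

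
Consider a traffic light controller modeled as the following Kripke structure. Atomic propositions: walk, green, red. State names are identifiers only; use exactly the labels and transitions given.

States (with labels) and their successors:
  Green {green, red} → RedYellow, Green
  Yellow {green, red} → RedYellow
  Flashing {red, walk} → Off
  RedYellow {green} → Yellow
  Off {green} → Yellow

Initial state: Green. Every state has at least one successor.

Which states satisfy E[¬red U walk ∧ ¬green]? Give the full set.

States satisfying ¬red: {RedYellow, Off}.
States satisfying walk ∧ ¬green: {Flashing}.
States satisfying E[¬red U walk ∧ ¬green]: {Flashing}.

{Flashing}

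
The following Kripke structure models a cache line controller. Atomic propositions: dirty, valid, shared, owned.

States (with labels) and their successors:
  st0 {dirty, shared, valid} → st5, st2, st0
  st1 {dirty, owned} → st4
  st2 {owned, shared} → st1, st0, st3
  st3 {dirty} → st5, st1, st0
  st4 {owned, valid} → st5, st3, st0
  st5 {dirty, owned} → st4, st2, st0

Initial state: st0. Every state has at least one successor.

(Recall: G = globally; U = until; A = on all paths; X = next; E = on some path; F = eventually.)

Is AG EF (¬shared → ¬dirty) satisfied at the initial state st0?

Holds

States satisfying EF (¬shared → ¬dirty): {st0, st1, st2, st3, st4, st5}.
States satisfying AG EF (¬shared → ¬dirty): {st0, st1, st2, st3, st4, st5}.
Every state reachable from st0 satisfies EF (¬shared → ¬dirty).
st0 ∈ Sat(AG EF (¬shared → ¬dirty)).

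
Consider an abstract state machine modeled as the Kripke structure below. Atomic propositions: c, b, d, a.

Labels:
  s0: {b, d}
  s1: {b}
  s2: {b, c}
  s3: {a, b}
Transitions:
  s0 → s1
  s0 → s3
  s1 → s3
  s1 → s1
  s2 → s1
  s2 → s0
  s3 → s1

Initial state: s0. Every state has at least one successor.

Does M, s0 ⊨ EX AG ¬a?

Does not hold

States satisfying AG ¬a: ∅.
States satisfying EX AG ¬a: ∅.
No suitable path/successor from s0 witnesses the formula.
s0 ∉ Sat(EX AG ¬a).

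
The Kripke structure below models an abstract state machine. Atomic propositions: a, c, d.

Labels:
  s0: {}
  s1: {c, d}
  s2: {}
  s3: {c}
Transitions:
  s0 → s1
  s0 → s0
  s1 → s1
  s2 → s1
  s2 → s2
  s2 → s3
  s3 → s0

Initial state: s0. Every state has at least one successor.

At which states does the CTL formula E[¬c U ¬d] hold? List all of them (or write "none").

{s0, s2, s3}

States satisfying ¬c: {s0, s2}.
States satisfying ¬d: {s0, s2, s3}.
States satisfying E[¬c U ¬d]: {s0, s2, s3}.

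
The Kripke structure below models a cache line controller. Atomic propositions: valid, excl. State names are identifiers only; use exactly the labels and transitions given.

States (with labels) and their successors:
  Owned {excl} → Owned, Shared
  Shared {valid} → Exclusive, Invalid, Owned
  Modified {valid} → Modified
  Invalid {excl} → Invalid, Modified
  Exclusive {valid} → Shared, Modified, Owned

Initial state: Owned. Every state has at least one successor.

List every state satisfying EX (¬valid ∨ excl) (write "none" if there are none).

States satisfying ¬valid ∨ excl: {Owned, Invalid}.
States satisfying EX (¬valid ∨ excl): {Owned, Shared, Invalid, Exclusive}.

{Owned, Shared, Invalid, Exclusive}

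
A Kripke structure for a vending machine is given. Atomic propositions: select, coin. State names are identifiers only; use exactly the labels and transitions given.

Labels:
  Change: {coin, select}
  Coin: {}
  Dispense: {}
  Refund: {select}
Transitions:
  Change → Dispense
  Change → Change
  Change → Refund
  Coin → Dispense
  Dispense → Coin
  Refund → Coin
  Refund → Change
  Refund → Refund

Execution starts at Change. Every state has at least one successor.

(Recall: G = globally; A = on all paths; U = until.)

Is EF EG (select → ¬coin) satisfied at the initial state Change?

Satisfied

States satisfying EG (select → ¬coin): {Coin, Dispense, Refund}.
States satisfying EF EG (select → ¬coin): {Change, Coin, Dispense, Refund}.
Some path from Change reaches a state where EG (select → ¬coin) holds.
Change ∈ Sat(EF EG (select → ¬coin)).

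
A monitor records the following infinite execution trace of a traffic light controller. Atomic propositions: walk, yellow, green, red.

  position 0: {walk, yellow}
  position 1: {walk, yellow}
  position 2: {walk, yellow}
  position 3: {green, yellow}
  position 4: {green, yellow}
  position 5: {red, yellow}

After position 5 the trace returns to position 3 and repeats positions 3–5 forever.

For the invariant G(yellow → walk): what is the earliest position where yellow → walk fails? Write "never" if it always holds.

3

Check yellow → walk at each position in order: 0 ✓, 1 ✓, 2 ✓.
At position 3 the labels are {green, yellow}, so yellow → walk is false there. This is the first violation.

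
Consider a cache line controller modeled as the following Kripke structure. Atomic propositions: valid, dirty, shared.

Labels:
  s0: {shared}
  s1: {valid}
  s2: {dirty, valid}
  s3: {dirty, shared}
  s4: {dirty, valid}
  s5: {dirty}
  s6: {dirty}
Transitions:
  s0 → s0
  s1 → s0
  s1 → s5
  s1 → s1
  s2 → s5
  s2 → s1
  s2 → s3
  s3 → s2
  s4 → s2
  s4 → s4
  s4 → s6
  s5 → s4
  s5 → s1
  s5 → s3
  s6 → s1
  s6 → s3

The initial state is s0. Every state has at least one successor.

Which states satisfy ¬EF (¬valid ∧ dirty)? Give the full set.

States satisfying ¬valid ∧ dirty: {s3, s5, s6}.
States satisfying EF (¬valid ∧ dirty): {s1, s2, s3, s4, s5, s6}.
States satisfying ¬EF (¬valid ∧ dirty): {s0}.

{s0}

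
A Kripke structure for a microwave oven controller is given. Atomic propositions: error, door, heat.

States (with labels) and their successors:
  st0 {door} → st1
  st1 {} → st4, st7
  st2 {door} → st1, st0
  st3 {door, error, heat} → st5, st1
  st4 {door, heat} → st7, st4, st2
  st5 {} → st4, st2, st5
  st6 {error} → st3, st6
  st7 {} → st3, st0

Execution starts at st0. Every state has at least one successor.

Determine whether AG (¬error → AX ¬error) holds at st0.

No

States satisfying ¬error → AX ¬error: {st0, st1, st2, st3, st4, st5, st6}.
States satisfying AG (¬error → AX ¬error): ∅.
st7 is reachable from st0 and violates ¬error → AX ¬error, so AG fails at st0.
st0 ∉ Sat(AG (¬error → AX ¬error)).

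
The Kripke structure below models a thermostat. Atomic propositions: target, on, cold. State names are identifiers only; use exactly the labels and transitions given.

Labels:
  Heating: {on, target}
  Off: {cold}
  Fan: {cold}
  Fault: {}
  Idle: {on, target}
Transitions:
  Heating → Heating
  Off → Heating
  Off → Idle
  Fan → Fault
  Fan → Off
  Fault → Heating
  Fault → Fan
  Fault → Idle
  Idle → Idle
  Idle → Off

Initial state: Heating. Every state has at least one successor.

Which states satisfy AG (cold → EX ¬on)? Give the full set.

States satisfying cold → EX ¬on: {Heating, Fan, Fault, Idle}.
States satisfying AG (cold → EX ¬on): {Heating}.

{Heating}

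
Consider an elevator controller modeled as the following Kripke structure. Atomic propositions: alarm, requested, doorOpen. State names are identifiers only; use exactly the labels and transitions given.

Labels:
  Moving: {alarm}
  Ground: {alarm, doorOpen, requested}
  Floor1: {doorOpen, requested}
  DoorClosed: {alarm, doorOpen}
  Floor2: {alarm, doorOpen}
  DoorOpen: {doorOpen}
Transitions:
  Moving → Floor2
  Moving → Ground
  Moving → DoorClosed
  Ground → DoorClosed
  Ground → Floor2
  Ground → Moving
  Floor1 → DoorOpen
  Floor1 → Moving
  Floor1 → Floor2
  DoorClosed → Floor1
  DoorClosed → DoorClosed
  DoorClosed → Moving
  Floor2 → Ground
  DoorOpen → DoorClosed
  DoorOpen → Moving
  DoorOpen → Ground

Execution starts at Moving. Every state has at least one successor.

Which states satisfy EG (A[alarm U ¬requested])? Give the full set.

{Moving, Ground, DoorClosed, Floor2, DoorOpen}

States satisfying A[alarm U ¬requested]: {Moving, Ground, DoorClosed, Floor2, DoorOpen}.
States satisfying EG (A[alarm U ¬requested]): {Moving, Ground, DoorClosed, Floor2, DoorOpen}.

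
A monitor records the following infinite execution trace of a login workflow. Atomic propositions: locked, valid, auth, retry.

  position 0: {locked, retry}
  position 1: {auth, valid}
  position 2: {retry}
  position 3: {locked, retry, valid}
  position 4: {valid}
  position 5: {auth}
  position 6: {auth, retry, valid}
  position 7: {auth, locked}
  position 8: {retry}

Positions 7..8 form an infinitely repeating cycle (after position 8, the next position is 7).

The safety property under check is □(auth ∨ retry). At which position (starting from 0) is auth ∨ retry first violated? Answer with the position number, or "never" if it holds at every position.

Check auth ∨ retry at each position in order: 0 ✓, 1 ✓, 2 ✓, 3 ✓.
At position 4 the labels are {valid}, so auth ∨ retry is false there. This is the first violation.

4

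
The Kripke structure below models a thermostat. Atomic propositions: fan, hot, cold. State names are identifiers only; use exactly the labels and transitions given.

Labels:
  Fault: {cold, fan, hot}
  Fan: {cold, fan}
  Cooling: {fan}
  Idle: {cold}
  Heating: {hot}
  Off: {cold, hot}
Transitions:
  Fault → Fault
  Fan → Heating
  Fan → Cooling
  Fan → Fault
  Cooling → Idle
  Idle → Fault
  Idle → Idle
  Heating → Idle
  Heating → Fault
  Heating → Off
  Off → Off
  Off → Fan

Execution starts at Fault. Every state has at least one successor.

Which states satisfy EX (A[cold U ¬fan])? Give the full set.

States satisfying A[cold U ¬fan]: {Idle, Heating, Off}.
States satisfying EX (A[cold U ¬fan]): {Fan, Cooling, Idle, Heating, Off}.

{Fan, Cooling, Idle, Heating, Off}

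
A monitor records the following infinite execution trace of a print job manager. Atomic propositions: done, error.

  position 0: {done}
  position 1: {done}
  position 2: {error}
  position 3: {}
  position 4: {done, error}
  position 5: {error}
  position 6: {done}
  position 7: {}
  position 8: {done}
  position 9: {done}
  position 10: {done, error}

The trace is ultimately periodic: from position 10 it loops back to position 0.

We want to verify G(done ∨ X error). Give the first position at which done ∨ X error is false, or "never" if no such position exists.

Check done ∨ X error at each position in order: 0 ✓, 1 ✓.
At position 2 the labels are {error} and the next position 3 has {}, so done ∨ X error is false there. This is the first violation.

2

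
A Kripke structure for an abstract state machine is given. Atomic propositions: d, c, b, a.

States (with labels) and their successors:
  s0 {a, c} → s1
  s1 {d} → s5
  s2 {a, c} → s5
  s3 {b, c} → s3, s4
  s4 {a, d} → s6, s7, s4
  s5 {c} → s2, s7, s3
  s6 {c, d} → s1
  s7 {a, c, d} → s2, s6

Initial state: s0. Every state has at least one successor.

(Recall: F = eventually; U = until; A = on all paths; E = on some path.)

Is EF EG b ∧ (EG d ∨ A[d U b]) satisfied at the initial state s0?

Violated

States satisfying EG b: {s3}.
States satisfying EF EG b: {s0, s1, s2, s3, s4, s5, s6, s7}.
States satisfying d: {s1, s4, s6, s7}.
States satisfying EG d: {s4}.
States satisfying b: {s3}.
States satisfying A[d U b]: {s3}.
States satisfying EG d ∨ A[d U b]: {s3, s4}.
States satisfying EF EG b ∧ (EG d ∨ A[d U b]): {s3, s4}.
s0 ∉ Sat(EF EG b ∧ (EG d ∨ A[d U b])).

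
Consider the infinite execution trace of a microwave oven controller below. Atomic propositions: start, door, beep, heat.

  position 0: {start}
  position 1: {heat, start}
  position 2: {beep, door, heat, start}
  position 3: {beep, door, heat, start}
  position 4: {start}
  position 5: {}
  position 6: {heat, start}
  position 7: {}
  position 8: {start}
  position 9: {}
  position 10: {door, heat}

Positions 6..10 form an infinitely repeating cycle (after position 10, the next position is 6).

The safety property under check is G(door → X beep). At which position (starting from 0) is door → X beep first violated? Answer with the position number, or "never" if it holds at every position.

Check door → X beep at each position in order: 0 ✓, 1 ✓, 2 ✓.
At position 3 the labels are {beep, door, heat, start} and the next position 4 has {start}, so door → X beep is false there. This is the first violation.

3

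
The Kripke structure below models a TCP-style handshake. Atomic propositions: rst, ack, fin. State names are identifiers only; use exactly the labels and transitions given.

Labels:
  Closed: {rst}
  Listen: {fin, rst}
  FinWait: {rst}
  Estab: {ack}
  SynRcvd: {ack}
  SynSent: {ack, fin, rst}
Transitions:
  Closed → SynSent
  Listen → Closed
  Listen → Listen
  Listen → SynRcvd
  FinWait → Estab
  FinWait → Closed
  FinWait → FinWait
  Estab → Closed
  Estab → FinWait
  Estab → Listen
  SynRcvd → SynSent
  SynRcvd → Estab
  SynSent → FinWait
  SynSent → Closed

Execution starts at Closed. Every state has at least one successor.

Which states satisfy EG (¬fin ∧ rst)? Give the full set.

States satisfying ¬fin ∧ rst: {Closed, FinWait}.
States satisfying EG (¬fin ∧ rst): {FinWait}.

{FinWait}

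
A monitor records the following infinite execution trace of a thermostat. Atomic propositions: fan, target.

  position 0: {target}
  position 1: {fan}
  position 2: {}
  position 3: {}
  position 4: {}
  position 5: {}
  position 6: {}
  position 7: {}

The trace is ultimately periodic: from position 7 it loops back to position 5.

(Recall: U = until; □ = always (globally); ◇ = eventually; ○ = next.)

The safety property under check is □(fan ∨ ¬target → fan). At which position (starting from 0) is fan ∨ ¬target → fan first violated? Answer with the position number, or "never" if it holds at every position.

2

Check fan ∨ ¬target → fan at each position in order: 0 ✓, 1 ✓.
At position 2 the labels are {}, so fan ∨ ¬target → fan is false there. This is the first violation.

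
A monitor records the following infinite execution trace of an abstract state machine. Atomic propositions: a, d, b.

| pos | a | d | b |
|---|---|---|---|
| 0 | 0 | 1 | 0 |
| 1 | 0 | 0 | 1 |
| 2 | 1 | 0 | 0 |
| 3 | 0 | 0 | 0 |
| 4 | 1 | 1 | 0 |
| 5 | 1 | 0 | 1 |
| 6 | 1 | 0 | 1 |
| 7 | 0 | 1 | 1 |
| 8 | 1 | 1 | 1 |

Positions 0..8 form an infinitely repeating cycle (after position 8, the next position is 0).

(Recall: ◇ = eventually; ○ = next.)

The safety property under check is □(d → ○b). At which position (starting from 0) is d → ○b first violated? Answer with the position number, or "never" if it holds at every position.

Check d → ○b at each position in order: 0 ✓, 1 ✓, 2 ✓, 3 ✓, 4 ✓, 5 ✓, 6 ✓, 7 ✓.
At position 8 the labels are {a, b, d} and the next position 0 has {d}, so d → ○b is false there. This is the first violation.

8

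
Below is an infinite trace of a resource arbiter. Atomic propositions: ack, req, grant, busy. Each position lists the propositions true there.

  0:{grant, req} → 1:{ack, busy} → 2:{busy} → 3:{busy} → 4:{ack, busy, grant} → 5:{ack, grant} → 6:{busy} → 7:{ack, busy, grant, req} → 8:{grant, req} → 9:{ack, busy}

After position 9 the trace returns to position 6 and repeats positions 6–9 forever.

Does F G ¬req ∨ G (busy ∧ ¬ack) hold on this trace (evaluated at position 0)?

Does not hold

G ¬req is false at every position 0..9, so it never becomes true and F G ¬req fails.
busy ∧ ¬ack must hold at every position from 0 onward. It fails at position 0, so G (busy ∧ ¬ack) is false.
At position 0: F G ¬req is false; G (busy ∧ ¬ack) is false; so F G ¬req ∨ G (busy ∧ ¬ack) is false.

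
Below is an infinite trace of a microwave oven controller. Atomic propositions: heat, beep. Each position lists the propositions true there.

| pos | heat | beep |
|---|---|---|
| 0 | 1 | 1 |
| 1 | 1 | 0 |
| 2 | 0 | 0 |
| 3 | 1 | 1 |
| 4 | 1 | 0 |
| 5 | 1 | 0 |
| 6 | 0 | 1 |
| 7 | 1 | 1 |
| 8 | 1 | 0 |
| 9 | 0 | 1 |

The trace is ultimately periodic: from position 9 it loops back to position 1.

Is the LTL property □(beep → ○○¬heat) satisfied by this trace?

beep → ○○¬heat must hold at every position from 0 onward. It fails at position 3, so □(beep → ○○¬heat) is false.
Positions where beep holds: 0, 3, 6, 7, 9.
Check ○○¬heat at each: 0→ok, 3→fails, 6→fails, 7→ok, 9→ok.

Does not hold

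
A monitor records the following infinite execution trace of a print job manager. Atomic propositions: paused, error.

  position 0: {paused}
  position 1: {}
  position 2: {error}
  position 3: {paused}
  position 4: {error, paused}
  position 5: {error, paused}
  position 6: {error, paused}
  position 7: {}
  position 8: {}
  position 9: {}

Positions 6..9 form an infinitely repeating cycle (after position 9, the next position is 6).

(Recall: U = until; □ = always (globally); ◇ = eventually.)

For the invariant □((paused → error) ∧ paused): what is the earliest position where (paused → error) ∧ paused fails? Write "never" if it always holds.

0

At position 0 the labels are {paused}, so (paused → error) ∧ paused is false there. This is the first violation.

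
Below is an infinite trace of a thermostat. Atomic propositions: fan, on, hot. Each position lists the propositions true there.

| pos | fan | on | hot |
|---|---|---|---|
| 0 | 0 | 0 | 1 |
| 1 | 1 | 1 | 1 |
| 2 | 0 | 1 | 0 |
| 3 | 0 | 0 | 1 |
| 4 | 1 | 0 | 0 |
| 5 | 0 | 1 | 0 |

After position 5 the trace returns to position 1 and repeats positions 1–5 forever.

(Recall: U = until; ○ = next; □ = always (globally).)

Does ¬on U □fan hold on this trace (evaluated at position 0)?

Does not hold

Walking from position 0: at position 1, □fan has not yet held and ¬on fails, so ¬on U □fan is false.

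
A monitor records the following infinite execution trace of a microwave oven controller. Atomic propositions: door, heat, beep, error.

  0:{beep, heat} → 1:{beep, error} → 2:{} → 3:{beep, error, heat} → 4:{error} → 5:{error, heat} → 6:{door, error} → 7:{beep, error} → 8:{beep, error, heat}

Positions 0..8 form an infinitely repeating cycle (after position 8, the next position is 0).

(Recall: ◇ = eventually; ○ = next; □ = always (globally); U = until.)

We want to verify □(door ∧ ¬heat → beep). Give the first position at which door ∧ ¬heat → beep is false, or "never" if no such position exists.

Check door ∧ ¬heat → beep at each position in order: 0 ✓, 1 ✓, 2 ✓, 3 ✓, 4 ✓, 5 ✓.
At position 6 the labels are {door, error}, so door ∧ ¬heat → beep is false there. This is the first violation.

6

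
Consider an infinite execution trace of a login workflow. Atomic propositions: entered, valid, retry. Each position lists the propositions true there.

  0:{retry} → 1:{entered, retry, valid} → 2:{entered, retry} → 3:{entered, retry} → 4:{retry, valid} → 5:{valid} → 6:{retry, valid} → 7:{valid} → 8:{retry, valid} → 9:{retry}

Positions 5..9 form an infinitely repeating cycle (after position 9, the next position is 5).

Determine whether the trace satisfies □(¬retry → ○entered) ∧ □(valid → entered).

No

¬retry → ○entered must hold at every position from 0 onward. It fails at position 5, so □(¬retry → ○entered) is false.
Positions where ¬retry holds: 5, 7.
Check ○entered at each: 5→fails, 7→fails.
valid → entered must hold at every position from 0 onward. It fails at position 4, so □(valid → entered) is false.
Positions where valid holds: 1, 4, 5, 6, 7, 8.
Check entered at each: 1→ok, 4→fails, 5→fails, 6→fails, 7→fails, 8→fails.
At position 0: □(¬retry → ○entered) is false; □(valid → entered) is false; so □(¬retry → ○entered) ∧ □(valid → entered) is false.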